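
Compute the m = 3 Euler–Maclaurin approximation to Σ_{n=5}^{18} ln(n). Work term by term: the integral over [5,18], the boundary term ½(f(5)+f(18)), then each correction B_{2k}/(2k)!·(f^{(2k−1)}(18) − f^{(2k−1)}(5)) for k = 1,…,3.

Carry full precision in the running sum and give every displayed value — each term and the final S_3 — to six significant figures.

∫_5^18 ln(x) dx evaluates to 30.9795.
Boundary: ½(f(5) + f(18)) = ½(1.60944 + 2.89037) = 2.24990.
So far: 33.2294.
Order-1 term: 1/12 · (0.0555556 − 0.200000) = -0.0120370.
After k=1: 33.2174.
Order-2 term: −1/720 · (0.000342936 − 0.0160000) = 2.17459e-05.
After k=2: 33.2174.
Order-3 term: 1/30240 · (1.27013e-05 − 0.00768000) = -2.53548e-07.

S_3 ≈ 33.2174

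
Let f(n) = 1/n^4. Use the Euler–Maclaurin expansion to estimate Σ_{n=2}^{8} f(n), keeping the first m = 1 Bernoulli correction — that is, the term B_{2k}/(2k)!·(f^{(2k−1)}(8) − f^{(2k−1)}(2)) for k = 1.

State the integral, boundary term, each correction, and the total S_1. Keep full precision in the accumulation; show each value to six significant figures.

S_1 ≈ 0.0827942

∫_2^8 1/x^4 dx evaluates to 0.0410156.
½[f(2) + f(8)] = ½[0.0625000 + 0.000244141] = 0.0313721.
Integral + boundary = 0.0723877.
Correction k=1: B_{2}/2! · (f^{(1)}(8) − f^{(1)}(2)) = 1/12 · (-0.000122070 − (-0.125000)) = 0.0104065.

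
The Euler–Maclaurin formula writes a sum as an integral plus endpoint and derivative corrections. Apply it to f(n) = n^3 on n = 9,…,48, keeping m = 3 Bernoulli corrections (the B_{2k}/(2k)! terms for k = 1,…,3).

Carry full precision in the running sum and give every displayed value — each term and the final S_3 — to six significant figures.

S_3 ≈ 1.38168e+06

∫_9^48 x^3 dx evaluates to 1.32546e+06.
½[f(9) + f(48)] = ½[729.000 + 110592] = 55660.5.
So far: 1.38112e+06.
Order-1 term: 1/12 · (6912.00 − 243.000) = 555.750.
After k=1: 1.38168e+06.
Order-2 term: −1/720 · (6.00000 − 6.00000) = 0.00000.
After k=2: 1.38168e+06.
Order-3 term: 1/30240 · (0.00000 − 0.00000) = 0.00000.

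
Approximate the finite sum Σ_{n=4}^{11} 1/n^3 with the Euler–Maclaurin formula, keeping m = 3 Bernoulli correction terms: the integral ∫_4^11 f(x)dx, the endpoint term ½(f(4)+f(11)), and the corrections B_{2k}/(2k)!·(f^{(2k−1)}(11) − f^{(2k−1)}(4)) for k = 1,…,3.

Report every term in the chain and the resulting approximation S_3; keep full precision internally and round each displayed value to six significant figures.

S_3 ≈ 0.0362464

∫_4^11 1/x^3 dx evaluates to 0.0271178.
Endpoint term: (f(4) + f(11))/2 = (0.0156250 + 0.000751315)/2 = 0.00818816.
Integral + boundary = 0.0353059.
Order-1 term: 1/12 · (-0.000204904 − (-0.0117188)) = 0.000959487.
After k=1: 0.0362654.
Order-2 term: −1/720 · (-3.38684e-05 − (-0.0146484)) = -2.02980e-05.
After k=2: 0.0362451.
Order-3 term: 1/30240 · (-1.17560e-05 − (-0.0384521)) = 1.27118e-06.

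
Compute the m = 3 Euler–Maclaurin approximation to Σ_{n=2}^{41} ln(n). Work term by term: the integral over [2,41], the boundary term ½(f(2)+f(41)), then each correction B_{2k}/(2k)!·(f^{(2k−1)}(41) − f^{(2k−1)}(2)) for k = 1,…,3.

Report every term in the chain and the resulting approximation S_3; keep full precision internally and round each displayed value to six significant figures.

S_3 ≈ 114.034

∫_2^41 ln(x) dx evaluates to 111.870.
Boundary: ½(f(2) + f(41)) = ½(0.693147 + 3.71357) = 2.20336.
Running total after boundary: 114.074.
k=1: B_{2}/(2)! × [f^{(1)}(41) − f^{(1)}(2)] = 1/12 × (0.0243902 − 0.500000) = -0.0396341.
Running total after k=1: 114.034.
k=2: B_{4}/(4)! × [f^{(3)}(41) − f^{(3)}(2)] = −1/720 × (2.90187e-05 − 0.250000) = 0.000347182.
Running total after k=2: 114.034.
k=3: B_{6}/(6)! × [f^{(5)}(41) − f^{(5)}(2)] = 1/30240 × (2.07153e-07 − 0.750000) = -2.48016e-05.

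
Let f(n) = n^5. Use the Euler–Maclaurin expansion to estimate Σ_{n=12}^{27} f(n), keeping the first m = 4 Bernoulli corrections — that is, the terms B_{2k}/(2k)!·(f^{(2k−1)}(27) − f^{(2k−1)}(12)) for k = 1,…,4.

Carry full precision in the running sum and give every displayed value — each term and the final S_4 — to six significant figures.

The integral term ∫_12^27 x^5 dx = 6.40724e+07.
Boundary: ½(f(12) + f(27)) = ½(248832 + 1.43489e+07) = 7.29887e+06.
So far: 7.13713e+07.
Order-1 term: 1/12 · (2.65720e+06 − 103680) = 212794.
Partial sum through k=1: 7.15841e+07.
Order-2 term: −1/720 · (43740.0 − 8640.00) = -48.7500.
Partial sum through k=2: 7.15840e+07.
Order-3 term: 1/30240 · (120.000 − 120.000) = 0.00000.
Partial sum through k=3: 7.15840e+07.
Order-4 term: −1/1209600 · (0.00000 − 0.00000) = 0.00000.

S_4 ≈ 7.15840e+07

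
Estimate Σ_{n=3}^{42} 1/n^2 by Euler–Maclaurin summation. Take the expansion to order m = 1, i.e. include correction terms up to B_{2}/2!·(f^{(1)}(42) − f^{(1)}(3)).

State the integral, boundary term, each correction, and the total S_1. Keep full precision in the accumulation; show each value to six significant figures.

The integral term ∫_3^42 1/x^2 dx = 0.309524.
Endpoint term: (f(3) + f(42))/2 = (0.111111 + 0.000566893)/2 = 0.0558390.
Integral + boundary = 0.365363.
k=1: B_{2}/(2)! × [f^{(1)}(42) − f^{(1)}(3)] = 1/12 × (-2.69949e-05 − (-0.0740741)) = 0.00617059.

S_1 ≈ 0.371533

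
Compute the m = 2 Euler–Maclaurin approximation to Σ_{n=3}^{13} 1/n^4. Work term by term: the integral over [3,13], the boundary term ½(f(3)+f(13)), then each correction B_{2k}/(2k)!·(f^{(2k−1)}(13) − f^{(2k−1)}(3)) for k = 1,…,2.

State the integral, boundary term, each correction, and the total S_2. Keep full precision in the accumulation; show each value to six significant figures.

The integral term ∫_3^13 1/x^4 dx = 0.0121940.
Endpoint term: (f(3) + f(13))/2 = (0.0123457 + 3.50128e-05)/2 = 0.00619035.
Integral + boundary = 0.0183843.
Correction k=1: B_{2}/2! · (f^{(1)}(13) − f^{(1)}(3)) = 1/12 · (-1.07732e-05 − (-0.0164609)) = 0.00137084.
Partial sum through k=1: 0.0197551.
Correction k=2: B_{4}/4! · (f^{(3)}(13) − f^{(3)}(3)) = −1/720 · (-1.91240e-06 − (-0.0548697)) = -7.62052e-05.

S_2 ≈ 0.0196789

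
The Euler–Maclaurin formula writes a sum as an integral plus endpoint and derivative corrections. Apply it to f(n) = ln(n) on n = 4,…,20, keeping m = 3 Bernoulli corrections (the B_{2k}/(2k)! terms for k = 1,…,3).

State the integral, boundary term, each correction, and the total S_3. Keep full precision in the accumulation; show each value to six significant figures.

Integral: ∫_4^20 ln(x) dx = 38.3695.
Boundary: ½(f(4) + f(20)) = ½(1.38629 + 2.99573) = 2.19101.
So far: 40.5605.
Correction k=1: B_{2}/2! · (f^{(1)}(20) − f^{(1)}(4)) = 1/12 · (0.0500000 − 0.250000) = -0.0166667.
Partial sum through k=1: 40.5438.
Correction k=2: B_{4}/4! · (f^{(3)}(20) − f^{(3)}(4)) = −1/720 · (0.000250000 − 0.0312500) = 4.30556e-05.
Partial sum through k=2: 40.5439.
Correction k=3: B_{6}/6! · (f^{(5)}(20) − f^{(5)}(4)) = 1/30240 · (7.50000e-06 − 0.0234375) = -7.74802e-07.

S_3 ≈ 40.5439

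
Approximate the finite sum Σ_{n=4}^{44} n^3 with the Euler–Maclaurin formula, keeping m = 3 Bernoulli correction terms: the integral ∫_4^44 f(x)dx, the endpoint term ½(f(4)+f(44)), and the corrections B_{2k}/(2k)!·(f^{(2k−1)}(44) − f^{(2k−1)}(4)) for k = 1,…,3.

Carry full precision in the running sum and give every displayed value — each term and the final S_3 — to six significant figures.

Integral: ∫_4^44 x^3 dx = 936960.
Endpoint term: (f(4) + f(44))/2 = (64.0000 + 85184.0)/2 = 42624.0.
Running total after boundary: 979584.
Order-1 term: 1/12 · (5808.00 − 48.0000) = 480.000.
Running total after k=1: 980064.
Order-2 term: −1/720 · (6.00000 − 6.00000) = 0.00000.
Running total after k=2: 980064.
Order-3 term: 1/30240 · (0.00000 − 0.00000) = 0.00000.

S_3 ≈ 980064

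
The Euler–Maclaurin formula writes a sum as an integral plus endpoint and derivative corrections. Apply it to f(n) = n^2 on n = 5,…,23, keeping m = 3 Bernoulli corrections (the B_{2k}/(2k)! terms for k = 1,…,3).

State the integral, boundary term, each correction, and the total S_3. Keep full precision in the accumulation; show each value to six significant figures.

S_3 ≈ 4294.00

Integral: ∫_5^23 x^2 dx = 4014.00.
Boundary: ½(f(5) + f(23)) = ½(25.0000 + 529.000) = 277.000.
Integral + boundary = 4291.00.
k=1: B_{2}/(2)! × [f^{(1)}(23) − f^{(1)}(5)] = 1/12 × (46.0000 − 10.0000) = 3.00000.
Running total after k=1: 4294.00.
k=2: B_{4}/(4)! × [f^{(3)}(23) − f^{(3)}(5)] = −1/720 × (0.00000 − 0.00000) = 0.00000.
Running total after k=2: 4294.00.
k=3: B_{6}/(6)! × [f^{(5)}(23) − f^{(5)}(5)] = 1/30240 × (0.00000 − 0.00000) = 0.00000.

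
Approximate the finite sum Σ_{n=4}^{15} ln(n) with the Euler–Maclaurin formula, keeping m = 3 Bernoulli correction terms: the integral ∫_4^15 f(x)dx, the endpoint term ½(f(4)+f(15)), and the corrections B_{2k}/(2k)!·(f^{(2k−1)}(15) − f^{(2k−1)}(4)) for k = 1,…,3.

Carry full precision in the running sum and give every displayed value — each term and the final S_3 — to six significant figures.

Integral: ∫_4^15 ln(x) dx = 24.0756.
½[f(4) + f(15)] = ½[1.38629 + 2.70805] = 2.04717.
Running total after boundary: 26.1227.
Correction k=1: B_{2}/2! · (f^{(1)}(15) − f^{(1)}(4)) = 1/12 · (0.0666667 − 0.250000) = -0.0152778.
Running total after k=1: 26.1075.
Correction k=2: B_{4}/4! · (f^{(3)}(15) − f^{(3)}(4)) = −1/720 · (0.000592593 − 0.0312500) = 4.25797e-05.
Running total after k=2: 26.1075.
Correction k=3: B_{6}/6! · (f^{(5)}(15) − f^{(5)}(4)) = 1/30240 · (3.16049e-05 − 0.0234375) = -7.74004e-07.

S_3 ≈ 26.1075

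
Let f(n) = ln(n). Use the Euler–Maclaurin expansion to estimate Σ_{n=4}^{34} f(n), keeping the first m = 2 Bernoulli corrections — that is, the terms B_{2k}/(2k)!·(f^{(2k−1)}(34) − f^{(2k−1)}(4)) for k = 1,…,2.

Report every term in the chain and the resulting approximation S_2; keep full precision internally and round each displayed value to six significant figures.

∫_4^34 ln(x) dx evaluates to 84.3511.
Boundary: ½(f(4) + f(34)) = ½(1.38629 + 3.52636) = 2.45633.
So far: 86.8074.
Correction k=1: B_{2}/2! · (f^{(1)}(34) − f^{(1)}(4)) = 1/12 · (0.0294118 − 0.250000) = -0.0183824.
After k=1: 86.7890.
Correction k=2: B_{4}/4! · (f^{(3)}(34) − f^{(3)}(4)) = −1/720 · (5.08854e-05 − 0.0312500) = 4.33321e-05.

S_2 ≈ 86.7891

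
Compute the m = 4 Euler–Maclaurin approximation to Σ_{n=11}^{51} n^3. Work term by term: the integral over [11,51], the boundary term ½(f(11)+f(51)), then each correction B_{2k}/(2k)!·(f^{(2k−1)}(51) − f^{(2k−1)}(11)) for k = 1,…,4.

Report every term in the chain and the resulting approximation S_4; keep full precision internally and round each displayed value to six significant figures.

S_4 ≈ 1.75525e+06

The integral term ∫_11^51 x^3 dx = 1.68764e+06.
Endpoint term: (f(11) + f(51))/2 = (1331.00 + 132651)/2 = 66991.0.
Integral + boundary = 1.75463e+06.
Order-1 term: 1/12 · (7803.00 − 363.000) = 620.000.
Running total after k=1: 1.75525e+06.
Order-2 term: −1/720 · (6.00000 − 6.00000) = 0.00000.
Running total after k=2: 1.75525e+06.
Order-3 term: 1/30240 · (0.00000 − 0.00000) = 0.00000.
Running total after k=3: 1.75525e+06.
Order-4 term: −1/1209600 · (0.00000 − 0.00000) = 0.00000.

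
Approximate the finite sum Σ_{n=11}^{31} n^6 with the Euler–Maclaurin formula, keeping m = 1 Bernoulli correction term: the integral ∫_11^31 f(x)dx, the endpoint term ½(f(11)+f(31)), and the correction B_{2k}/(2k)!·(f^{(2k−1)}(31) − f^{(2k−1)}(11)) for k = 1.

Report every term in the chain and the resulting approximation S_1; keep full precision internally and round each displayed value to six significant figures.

S_1 ≈ 4.38646e+09

The integral term ∫_11^31 x^6 dx = 3.92759e+09.
½[f(11) + f(31)] = ½[1.77156e+06 + 8.87504e+08] = 4.44638e+08.
So far: 4.37223e+09.
Order-1 term: 1/12 · (1.71775e+08 − 966306) = 1.42340e+07.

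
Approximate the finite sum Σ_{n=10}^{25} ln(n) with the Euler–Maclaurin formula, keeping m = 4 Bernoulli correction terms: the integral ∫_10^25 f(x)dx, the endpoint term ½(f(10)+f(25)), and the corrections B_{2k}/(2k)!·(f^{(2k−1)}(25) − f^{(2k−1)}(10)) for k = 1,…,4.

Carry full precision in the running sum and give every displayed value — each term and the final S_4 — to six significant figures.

S_4 ≈ 45.2018

∫_10^25 ln(x) dx evaluates to 42.4460.
½[f(10) + f(25)] = ½[2.30259 + 3.21888] = 2.76073.
Running total after boundary: 45.2068.
Correction k=1: B_{2}/2! · (f^{(1)}(25) − f^{(1)}(10)) = 1/12 · (0.0400000 − 0.100000) = -0.00500000.
After k=1: 45.2018.
Correction k=2: B_{4}/4! · (f^{(3)}(25) − f^{(3)}(10)) = −1/720 · (0.000128000 − 0.00200000) = 2.60000e-06.
After k=2: 45.2018.
Correction k=3: B_{6}/6! · (f^{(5)}(25) − f^{(5)}(10)) = 1/30240 · (2.45760e-06 − 0.000240000) = -7.85524e-09.
After k=3: 45.2018.
Correction k=4: B_{8}/8! · (f^{(7)}(25) − f^{(7)}(10)) = −1/1209600 · (1.17965e-07 − 7.20000e-05) = 5.94263e-11.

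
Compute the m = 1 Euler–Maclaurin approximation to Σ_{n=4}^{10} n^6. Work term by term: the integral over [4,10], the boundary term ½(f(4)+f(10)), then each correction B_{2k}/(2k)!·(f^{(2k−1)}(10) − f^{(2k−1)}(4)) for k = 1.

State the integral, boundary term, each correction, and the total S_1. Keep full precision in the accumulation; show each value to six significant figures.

S_1 ≈ 1.97777e+06

∫_4^10 x^6 dx evaluates to 1.42623e+06.
Boundary: ½(f(4) + f(10)) = ½(4096.00 + 1.00000e+06) = 502048.
Integral + boundary = 1.92828e+06.
Order-1 term: 1/12 · (600000 − 6144.00) = 49488.0.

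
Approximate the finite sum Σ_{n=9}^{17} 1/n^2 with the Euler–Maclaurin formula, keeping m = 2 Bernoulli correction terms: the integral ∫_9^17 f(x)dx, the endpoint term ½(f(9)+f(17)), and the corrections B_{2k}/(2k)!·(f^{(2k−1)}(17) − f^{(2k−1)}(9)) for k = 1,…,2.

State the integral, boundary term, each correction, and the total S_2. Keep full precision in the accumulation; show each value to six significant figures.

S_2 ≈ 0.0603847

∫_9^17 1/x^2 dx evaluates to 0.0522876.
Endpoint term: (f(9) + f(17))/2 = (0.0123457 + 0.00346021)/2 = 0.00790294.
Running total after boundary: 0.0601905.
Correction k=1: B_{2}/2! · (f^{(1)}(17) − f^{(1)}(9)) = 1/12 · (-0.000407083 − (-0.00274348)) = 0.000194700.
Partial sum through k=1: 0.0603852.
Correction k=2: B_{4}/4! · (f^{(3)}(17) − f^{(3)}(9)) = −1/720 · (-1.69031e-05 − (-0.000406442)) = -5.41026e-07.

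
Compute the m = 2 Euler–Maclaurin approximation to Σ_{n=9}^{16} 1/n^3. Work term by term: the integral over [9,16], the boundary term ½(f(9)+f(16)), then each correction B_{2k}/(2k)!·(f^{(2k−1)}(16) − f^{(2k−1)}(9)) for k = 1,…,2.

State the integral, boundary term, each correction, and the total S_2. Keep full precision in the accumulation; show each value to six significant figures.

S_2 ≈ 0.00506179

∫_9^16 1/x^3 dx evaluates to 0.00421971.
½[f(9) + f(16)] = ½[0.00137174 + 0.000244141] = 0.000807941.
Integral + boundary = 0.00502766.
Correction k=1: B_{2}/2! · (f^{(1)}(16) − f^{(1)}(9)) = 1/12 · (-4.57764e-05 − (-0.000457247)) = 3.42893e-05.
After k=1: 0.00506195.
Correction k=2: B_{4}/4! · (f^{(3)}(16) − f^{(3)}(9)) = −1/720 · (-3.57628e-06 − (-0.000112901)) = -1.51839e-07.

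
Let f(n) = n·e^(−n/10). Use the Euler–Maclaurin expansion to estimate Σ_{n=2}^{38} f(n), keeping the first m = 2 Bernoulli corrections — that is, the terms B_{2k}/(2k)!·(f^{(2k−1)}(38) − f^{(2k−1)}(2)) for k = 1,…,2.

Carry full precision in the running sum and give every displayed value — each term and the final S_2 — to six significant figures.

S_2 ≈ 88.6937

The integral term ∫_2^38 x·e^(−x/10) dx = 87.5097.
Endpoint term: (f(2) + f(38))/2 = (1.63746 + 0.850089)/2 = 1.24378.
So far: 88.7535.
Order-1 term: 1/12 · (-0.0626382 − 0.654985) = -0.0598019.
After k=1: 88.6937.
Order-2 term: −1/720 · (-0.000178966 − 0.0229245) = 3.20881e-05.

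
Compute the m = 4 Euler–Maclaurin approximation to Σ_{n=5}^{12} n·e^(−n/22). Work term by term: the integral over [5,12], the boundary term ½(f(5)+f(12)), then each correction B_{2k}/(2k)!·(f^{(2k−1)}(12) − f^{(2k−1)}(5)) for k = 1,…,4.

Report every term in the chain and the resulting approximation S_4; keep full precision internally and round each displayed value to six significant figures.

The integral term ∫_5^12 x·e^(−x/22) dx = 39.7173.
½[f(5) + f(12)] = ½[3.98352 + 6.95494] = 5.46923.
So far: 45.1865.
k=1: B_{2}/(2)! × [f^{(1)}(12) − f^{(1)}(5)] = 1/12 × (0.263445 − 0.615634) = -0.0293492.
Running total after k=1: 45.1572.
k=2: B_{4}/(4)! × [f^{(3)}(12) − f^{(3)}(5)] = −1/720 × (0.00293926 − 0.00456414) = 2.25677e-06.
Running total after k=2: 45.1572.
k=3: B_{6}/(6)! × [f^{(5)}(12) − f^{(5)}(5)] = 1/30240 × (1.10211e-05 − 1.62320e-05) = -1.72319e-10.
Running total after k=3: 45.1572.
k=4: B_{8}/(8)! × [f^{(7)}(12) − f^{(7)}(5)] = −1/1209600 × (3.29945e-08 − 4.75909e-08) = 1.20671e-14.

S_4 ≈ 45.1572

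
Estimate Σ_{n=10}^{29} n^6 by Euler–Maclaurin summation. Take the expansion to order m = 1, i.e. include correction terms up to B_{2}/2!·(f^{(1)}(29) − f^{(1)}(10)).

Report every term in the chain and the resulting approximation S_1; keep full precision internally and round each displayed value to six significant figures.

S_1 ≈ 2.77096e+09

∫_10^29 x^6 dx evaluates to 2.46284e+09.
½[f(10) + f(29)] = ½[1.00000e+06 + 5.94823e+08] = 2.97912e+08.
So far: 2.76075e+09.
Order-1 term: 1/12 · (1.23067e+08 − 600000) = 1.02056e+07.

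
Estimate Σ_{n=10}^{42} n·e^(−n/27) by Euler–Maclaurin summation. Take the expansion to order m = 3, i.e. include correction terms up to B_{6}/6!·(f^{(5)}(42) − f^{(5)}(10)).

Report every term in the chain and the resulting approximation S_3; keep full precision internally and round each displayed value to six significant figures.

Integral: ∫_10^42 x·e^(−x/27) dx = 296.561.
Boundary: ½(f(10) + f(42)) = ½(6.90479 + 8.86503) = 7.88491.
Integral + boundary = 304.446.
Order-1 term: 1/12 · (-0.117262 − 0.434746) = -0.0460007.
After k=1: 304.400.
Order-2 term: −1/720 · (0.000418219 − 0.00249068) = 2.87841e-06.
After k=2: 304.400.
Order-3 term: 1/30240 · (1.36803e-06 − 6.01508e-06) = -1.53672e-10.

S_3 ≈ 304.400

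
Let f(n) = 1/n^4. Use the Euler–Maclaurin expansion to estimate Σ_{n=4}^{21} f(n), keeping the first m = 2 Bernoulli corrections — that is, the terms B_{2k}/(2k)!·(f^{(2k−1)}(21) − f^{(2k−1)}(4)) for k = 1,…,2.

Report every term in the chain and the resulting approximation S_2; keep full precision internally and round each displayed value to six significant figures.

S_2 ≈ 0.00744330

Integral: ∫_4^21 1/x^4 dx = 0.00517234.
Endpoint term: (f(4) + f(21))/2 = (0.00390625 + 5.14189e-06)/2 = 0.00195570.
Integral + boundary = 0.00712804.
Correction k=1: B_{2}/2! · (f^{(1)}(21) − f^{(1)}(4)) = 1/12 · (-9.79408e-07 − (-0.00390625)) = 0.000325439.
Partial sum through k=1: 0.00745348.
Correction k=2: B_{4}/4! · (f^{(3)}(21) − f^{(3)}(4)) = −1/720 · (-6.66264e-08 − (-0.00732422)) = -1.01724e-05.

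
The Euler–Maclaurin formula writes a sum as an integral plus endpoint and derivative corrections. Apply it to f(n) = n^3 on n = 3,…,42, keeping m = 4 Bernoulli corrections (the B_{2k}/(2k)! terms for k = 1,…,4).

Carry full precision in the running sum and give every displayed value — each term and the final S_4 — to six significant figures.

The integral term ∫_3^42 x^3 dx = 777904.
Endpoint term: (f(3) + f(42))/2 = (27.0000 + 74088.0)/2 = 37057.5.
Running total after boundary: 814961.
Order-1 term: 1/12 · (5292.00 − 27.0000) = 438.750.
Partial sum through k=1: 815400.
Order-2 term: −1/720 · (6.00000 − 6.00000) = 0.00000.
Partial sum through k=2: 815400.
Order-3 term: 1/30240 · (0.00000 − 0.00000) = 0.00000.
Partial sum through k=3: 815400.
Order-4 term: −1/1209600 · (0.00000 − 0.00000) = 0.00000.

S_4 ≈ 815400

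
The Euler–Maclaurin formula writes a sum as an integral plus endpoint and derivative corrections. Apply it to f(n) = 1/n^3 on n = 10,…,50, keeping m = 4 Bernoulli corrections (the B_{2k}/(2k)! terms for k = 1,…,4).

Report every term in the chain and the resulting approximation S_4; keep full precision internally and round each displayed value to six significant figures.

S_4 ≈ 0.00532888

∫_10^50 1/x^3 dx evaluates to 0.00480000.
Endpoint term: (f(10) + f(50))/2 = (0.00100000 + 8.00000e-06)/2 = 0.000504000.
Integral + boundary = 0.00530400.
k=1: B_{2}/(2)! × [f^{(1)}(50) − f^{(1)}(10)] = 1/12 × (-4.80000e-07 − (-0.000300000)) = 2.49600e-05.
Running total after k=1: 0.00532896.
k=2: B_{4}/(4)! × [f^{(3)}(50) − f^{(3)}(10)] = −1/720 × (-3.84000e-09 − (-6.00000e-05)) = -8.33280e-08.
Running total after k=2: 0.00532888.
k=3: B_{6}/(6)! × [f^{(5)}(50) − f^{(5)}(10)] = 1/30240 × (-6.45120e-11 − (-2.52000e-05)) = 8.33331e-10.
Running total after k=3: 0.00532888.
k=4: B_{8}/(8)! × [f^{(7)}(50) − f^{(7)}(10)] = −1/1209600 × (-1.85795e-12 − (-1.81440e-05)) = -1.50000e-11.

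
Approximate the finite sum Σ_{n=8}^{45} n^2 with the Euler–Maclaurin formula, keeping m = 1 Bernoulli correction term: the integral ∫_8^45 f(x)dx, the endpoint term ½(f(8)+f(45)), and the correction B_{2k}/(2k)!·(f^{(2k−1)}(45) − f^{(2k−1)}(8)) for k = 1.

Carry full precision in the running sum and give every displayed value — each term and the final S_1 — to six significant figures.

∫_8^45 x^2 dx evaluates to 30204.3.
½[f(8) + f(45)] = ½[64.0000 + 2025.00] = 1044.50.
So far: 31248.8.
Order-1 term: 1/12 · (90.0000 − 16.0000) = 6.16667.

S_1 ≈ 31255.0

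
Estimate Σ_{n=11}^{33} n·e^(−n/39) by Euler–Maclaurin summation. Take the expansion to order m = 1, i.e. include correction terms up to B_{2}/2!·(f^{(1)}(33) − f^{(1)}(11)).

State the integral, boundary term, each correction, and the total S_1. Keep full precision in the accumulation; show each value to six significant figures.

The integral term ∫_11^33 x·e^(−x/39) dx = 265.952.
½[f(11) + f(33)] = ½[8.29659 + 14.1590] = 11.2278.
So far: 277.180.
k=1: B_{2}/(2)! × [f^{(1)}(33) − f^{(1)}(11)] = 1/12 × (0.0660095 − 0.541502) = -0.0396244.

S_1 ≈ 277.140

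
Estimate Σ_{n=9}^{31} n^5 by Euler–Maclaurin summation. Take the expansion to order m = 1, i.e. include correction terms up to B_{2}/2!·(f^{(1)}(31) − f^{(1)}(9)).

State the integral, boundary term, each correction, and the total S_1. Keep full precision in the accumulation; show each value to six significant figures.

S_1 ≈ 1.62555e+08

∫_9^31 x^5 dx evaluates to 1.47829e+08.
Boundary: ½(f(9) + f(31)) = ½(59049.0 + 2.86292e+07) = 1.43441e+07.
Running total after boundary: 1.62173e+08.
Order-1 term: 1/12 · (4.61760e+06 − 32805.0) = 382067.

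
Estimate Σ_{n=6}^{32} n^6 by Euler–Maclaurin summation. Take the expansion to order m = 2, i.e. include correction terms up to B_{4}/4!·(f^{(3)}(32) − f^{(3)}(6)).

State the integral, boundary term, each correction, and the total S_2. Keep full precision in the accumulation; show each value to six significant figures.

S_2 ≈ 5.46216e+09

∫_6^32 x^6 dx evaluates to 4.90849e+09.
Endpoint term: (f(6) + f(32))/2 = (46656.0 + 1.07374e+09)/2 = 5.36894e+08.
Integral + boundary = 5.44539e+09.
Correction k=1: B_{2}/2! · (f^{(1)}(32) − f^{(1)}(6)) = 1/12 · (2.01327e+08 − 46656.0) = 1.67733e+07.
Running total after k=1: 5.46216e+09.
Correction k=2: B_{4}/4! · (f^{(3)}(32) − f^{(3)}(6)) = −1/720 · (3.93216e+06 − 25920.0) = -5425.33.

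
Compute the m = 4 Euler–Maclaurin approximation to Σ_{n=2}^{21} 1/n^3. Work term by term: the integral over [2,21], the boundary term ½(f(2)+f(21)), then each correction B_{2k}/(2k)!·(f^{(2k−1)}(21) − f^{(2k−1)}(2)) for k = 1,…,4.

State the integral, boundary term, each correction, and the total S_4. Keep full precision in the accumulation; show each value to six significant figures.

S_4 ≈ 0.200921

∫_2^21 1/x^3 dx evaluates to 0.123866.
Endpoint term: (f(2) + f(21))/2 = (0.125000 + 0.000107980)/2 = 0.0625540.
Running total after boundary: 0.186420.
Correction k=1: B_{2}/2! · (f^{(1)}(21) − f^{(1)}(2)) = 1/12 · (-1.54257e-05 − (-0.187500)) = 0.0156237.
Running total after k=1: 0.202044.
Correction k=2: B_{4}/4! · (f^{(3)}(21) − f^{(3)}(2)) = −1/720 · (-6.99577e-07 − (-0.937500)) = -0.00130208.
Running total after k=2: 0.200742.
Correction k=3: B_{6}/6! · (f^{(5)}(21) − f^{(5)}(2)) = 1/30240 · (-6.66264e-08 − (-9.84375)) = 0.000325521.
Running total after k=3: 0.201067.
Correction k=4: B_{8}/8! · (f^{(7)}(21) − f^{(7)}(2)) = −1/1209600 · (-1.08778e-08 − (-177.188)) = -0.000146484.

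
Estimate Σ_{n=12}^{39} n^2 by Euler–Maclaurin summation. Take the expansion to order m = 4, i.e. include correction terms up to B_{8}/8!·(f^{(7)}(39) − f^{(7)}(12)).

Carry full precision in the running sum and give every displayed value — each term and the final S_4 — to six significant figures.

∫_12^39 x^2 dx evaluates to 19197.0.
Endpoint term: (f(12) + f(39))/2 = (144.000 + 1521.00)/2 = 832.500.
So far: 20029.5.
Order-1 term: 1/12 · (78.0000 − 24.0000) = 4.50000.
After k=1: 20034.0.
Order-2 term: −1/720 · (0.00000 − 0.00000) = 0.00000.
After k=2: 20034.0.
Order-3 term: 1/30240 · (0.00000 − 0.00000) = 0.00000.
After k=3: 20034.0.
Order-4 term: −1/1209600 · (0.00000 − 0.00000) = 0.00000.

S_4 ≈ 20034.0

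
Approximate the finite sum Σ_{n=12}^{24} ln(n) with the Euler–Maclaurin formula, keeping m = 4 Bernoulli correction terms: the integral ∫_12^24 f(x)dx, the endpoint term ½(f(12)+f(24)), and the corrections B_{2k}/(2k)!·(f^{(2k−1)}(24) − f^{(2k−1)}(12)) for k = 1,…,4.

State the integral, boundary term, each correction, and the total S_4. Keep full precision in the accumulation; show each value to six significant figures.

S_4 ≈ 37.2824

Integral: ∫_12^24 ln(x) dx = 34.4544.
Endpoint term: (f(12) + f(24))/2 = (2.48491 + 3.17805)/2 = 2.83148.
So far: 37.2859.
k=1: B_{2}/(2)! × [f^{(1)}(24) − f^{(1)}(12)] = 1/12 × (0.0416667 − 0.0833333) = -0.00347222.
Running total after k=1: 37.2824.
k=2: B_{4}/(4)! × [f^{(3)}(24) − f^{(3)}(12)] = −1/720 × (0.000144676 − 0.00115741) = 1.40657e-06.
Running total after k=2: 37.2824.
k=3: B_{6}/(6)! × [f^{(5)}(24) − f^{(5)}(12)] = 1/30240 × (3.01408e-06 − 9.64506e-05) = -3.08983e-09.
Running total after k=3: 37.2824.
k=4: B_{8}/(8)! × [f^{(7)}(24) − f^{(7)}(12)] = −1/1209600 × (1.56983e-07 − 2.00939e-05) = 1.64822e-11.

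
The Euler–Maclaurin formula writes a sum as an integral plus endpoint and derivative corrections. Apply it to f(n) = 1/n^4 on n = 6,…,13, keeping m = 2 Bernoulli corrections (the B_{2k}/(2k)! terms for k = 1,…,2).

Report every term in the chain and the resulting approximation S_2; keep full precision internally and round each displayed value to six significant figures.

Integral: ∫_6^13 1/x^4 dx = 0.00139149.
½[f(6) + f(13)] = ½[0.000771605 + 3.50128e-05] = 0.000403309.
Running total after boundary: 0.00179480.
Order-1 term: 1/12 · (-1.07732e-05 − (-0.000514403)) = 4.19692e-05.
Running total after k=1: 0.00183677.
Order-2 term: −1/720 · (-1.91240e-06 − (-0.000428669)) = -5.92718e-07.

S_2 ≈ 0.00183617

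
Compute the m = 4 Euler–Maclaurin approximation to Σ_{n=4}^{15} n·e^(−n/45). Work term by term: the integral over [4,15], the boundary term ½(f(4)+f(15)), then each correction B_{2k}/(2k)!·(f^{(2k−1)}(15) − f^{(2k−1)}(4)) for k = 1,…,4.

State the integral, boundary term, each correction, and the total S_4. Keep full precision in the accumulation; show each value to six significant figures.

The integral term ∫_4^15 x·e^(−x/45) dx = 82.8241.
½[f(4) + f(15)] = ½[3.65979 + 10.7480] = 7.20388.
Running total after boundary: 90.0280.
Correction k=1: B_{2}/2! · (f^{(1)}(15) − f^{(1)}(4)) = 1/12 · (0.477688 − 0.833619) = -0.0296609.
After k=1: 89.9983.
Correction k=2: B_{4}/4! · (f^{(3)}(15) − f^{(3)}(4)) = −1/720 · (0.000943580 − 0.00131532) = 5.16298e-07.
After k=2: 89.9983.
Correction k=3: B_{6}/6! · (f^{(5)}(15) − f^{(5)}(4)) = 1/30240 · (8.15440e-07 − 1.09579e-06) = -9.27071e-12.
After k=3: 89.9983.
Correction k=4: B_{8}/8! · (f^{(7)}(15) − f^{(7)}(4)) = −1/1209600 · (5.75266e-10 − 7.61498e-10) = 1.53962e-16.

S_4 ≈ 89.9983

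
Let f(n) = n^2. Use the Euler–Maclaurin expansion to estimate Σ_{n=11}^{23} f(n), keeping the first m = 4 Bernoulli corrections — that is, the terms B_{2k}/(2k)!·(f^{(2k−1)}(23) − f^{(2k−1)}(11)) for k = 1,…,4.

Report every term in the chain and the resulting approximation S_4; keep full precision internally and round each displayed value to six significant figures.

S_4 ≈ 3939.00

Integral: ∫_11^23 x^2 dx = 3612.00.
Boundary: ½(f(11) + f(23)) = ½(121.000 + 529.000) = 325.000.
Integral + boundary = 3937.00.
Correction k=1: B_{2}/2! · (f^{(1)}(23) − f^{(1)}(11)) = 1/12 · (46.0000 − 22.0000) = 2.00000.
Running total after k=1: 3939.00.
Correction k=2: B_{4}/4! · (f^{(3)}(23) − f^{(3)}(11)) = −1/720 · (0.00000 − 0.00000) = 0.00000.
Running total after k=2: 3939.00.
Correction k=3: B_{6}/6! · (f^{(5)}(23) − f^{(5)}(11)) = 1/30240 · (0.00000 − 0.00000) = 0.00000.
Running total after k=3: 3939.00.
Correction k=4: B_{8}/8! · (f^{(7)}(23) − f^{(7)}(11)) = −1/1209600 · (0.00000 − 0.00000) = 0.00000.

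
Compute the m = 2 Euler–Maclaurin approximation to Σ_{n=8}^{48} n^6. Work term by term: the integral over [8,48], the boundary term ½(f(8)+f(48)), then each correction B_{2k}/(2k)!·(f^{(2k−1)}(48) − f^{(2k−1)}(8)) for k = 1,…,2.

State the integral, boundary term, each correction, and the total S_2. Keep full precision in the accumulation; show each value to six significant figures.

∫_8^48 x^6 dx evaluates to 8.38666e+10.
½[f(8) + f(48)] = ½[262144 + 1.22306e+10] = 6.11543e+09.
So far: 8.99820e+10.
Correction k=1: B_{2}/2! · (f^{(1)}(48) − f^{(1)}(8)) = 1/12 · (1.52882e+09 − 196608) = 1.27386e+08.
Partial sum through k=1: 9.01094e+10.
Correction k=2: B_{4}/4! · (f^{(3)}(48) − f^{(3)}(8)) = −1/720 · (1.32710e+07 − 61440.0) = -18346.7.

S_2 ≈ 9.01094e+10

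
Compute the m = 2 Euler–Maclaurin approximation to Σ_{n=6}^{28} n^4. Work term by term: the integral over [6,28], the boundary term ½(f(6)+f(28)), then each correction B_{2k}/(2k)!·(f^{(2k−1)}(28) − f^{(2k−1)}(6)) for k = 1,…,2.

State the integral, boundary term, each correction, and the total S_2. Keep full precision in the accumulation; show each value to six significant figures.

S_2 ≈ 3.75574e+06

Integral: ∫_6^28 x^4 dx = 3.44052e+06.
Endpoint term: (f(6) + f(28))/2 = (1296.00 + 614656)/2 = 307976.
Integral + boundary = 3.74849e+06.
Order-1 term: 1/12 · (87808.0 − 864.000) = 7245.33.
Running total after k=1: 3.75574e+06.
Order-2 term: −1/720 · (672.000 − 144.000) = -0.733333.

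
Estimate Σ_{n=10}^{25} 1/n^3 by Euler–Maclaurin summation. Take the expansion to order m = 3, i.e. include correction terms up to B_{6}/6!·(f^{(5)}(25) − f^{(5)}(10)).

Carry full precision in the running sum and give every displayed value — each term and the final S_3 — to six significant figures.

S_3 ≈ 0.00475628

The integral term ∫_10^25 1/x^3 dx = 0.00420000.
½[f(10) + f(25)] = ½[0.00100000 + 6.40000e-05] = 0.000532000.
Integral + boundary = 0.00473200.
k=1: B_{2}/(2)! × [f^{(1)}(25) − f^{(1)}(10)] = 1/12 × (-7.68000e-06 − (-0.000300000)) = 2.43600e-05.
Partial sum through k=1: 0.00475636.
k=2: B_{4}/(4)! × [f^{(3)}(25) − f^{(3)}(10)] = −1/720 × (-2.45760e-07 − (-6.00000e-05)) = -8.29920e-08.
Partial sum through k=2: 0.00475628.
k=3: B_{6}/(6)! × [f^{(5)}(25) − f^{(5)}(10)] = 1/30240 × (-1.65151e-08 − (-2.52000e-05)) = 8.32787e-10.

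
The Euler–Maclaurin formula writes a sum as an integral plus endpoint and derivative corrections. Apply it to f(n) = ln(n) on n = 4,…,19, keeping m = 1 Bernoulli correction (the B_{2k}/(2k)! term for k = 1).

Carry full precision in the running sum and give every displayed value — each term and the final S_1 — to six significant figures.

∫_4^19 ln(x) dx evaluates to 35.3992.
½[f(4) + f(19)] = ½[1.38629 + 2.94444] = 2.16537.
Running total after boundary: 37.5645.
Correction k=1: B_{2}/2! · (f^{(1)}(19) − f^{(1)}(4)) = 1/12 · (0.0526316 − 0.250000) = -0.0164474.

S_1 ≈ 37.5481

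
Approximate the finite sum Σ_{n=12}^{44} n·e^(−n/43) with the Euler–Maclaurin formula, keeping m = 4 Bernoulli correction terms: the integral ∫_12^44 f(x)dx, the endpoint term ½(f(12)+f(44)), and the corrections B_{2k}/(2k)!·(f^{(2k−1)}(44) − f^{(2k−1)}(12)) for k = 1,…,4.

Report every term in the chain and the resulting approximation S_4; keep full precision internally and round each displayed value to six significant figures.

S_4 ≈ 456.891

Integral: ∫_12^44 x·e^(−x/43) dx = 444.491.
Boundary: ½(f(12) + f(44)) = ½(9.07785 + 15.8146) = 12.4462.
Running total after boundary: 456.938.
Order-1 term: 1/12 · (-0.00835867 − 0.545374) = -0.0461444.
After k=1: 456.891.
Order-2 term: −1/720 · (0.000384255 − 0.00111322) = 1.01246e-06.
After k=2: 456.891.
Order-3 term: 1/30240 · (4.18080e-07 − 1.04461e-06) = -2.07187e-11.
After k=3: 456.891.
Order-4 term: −1/1209600 · (3.39828e-10 − 8.04304e-10) = 3.83991e-16.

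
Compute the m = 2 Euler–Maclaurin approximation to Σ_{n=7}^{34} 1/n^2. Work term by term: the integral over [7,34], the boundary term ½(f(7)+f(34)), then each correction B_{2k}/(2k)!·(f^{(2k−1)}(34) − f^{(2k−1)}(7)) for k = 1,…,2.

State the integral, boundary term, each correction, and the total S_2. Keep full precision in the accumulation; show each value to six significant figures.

Integral: ∫_7^34 1/x^2 dx = 0.113445.
Endpoint term: (f(7) + f(34))/2 = (0.0204082 + 0.000865052)/2 = 0.0106366.
Integral + boundary = 0.124082.
Correction k=1: B_{2}/2! · (f^{(1)}(34) − f^{(1)}(7)) = 1/12 · (-5.08854e-05 − (-0.00583090)) = 0.000481668.
After k=1: 0.124564.
Correction k=2: B_{4}/4! · (f^{(3)}(34) − f^{(3)}(7)) = −1/720 · (-5.28222e-07 − (-0.00142798)) = -1.98257e-06.

S_2 ≈ 0.124562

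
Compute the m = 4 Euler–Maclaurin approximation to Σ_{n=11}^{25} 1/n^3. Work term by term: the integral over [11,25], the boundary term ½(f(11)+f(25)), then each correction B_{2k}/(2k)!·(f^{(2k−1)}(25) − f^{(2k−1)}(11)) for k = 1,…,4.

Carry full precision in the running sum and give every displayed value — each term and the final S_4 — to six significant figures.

The integral term ∫_11^25 1/x^3 dx = 0.00333223.
Boundary: ½(f(11) + f(25)) = ½(0.000751315 + 6.40000e-05) = 0.000407657.
So far: 0.00373989.
Order-1 term: 1/12 · (-7.68000e-06 − (-0.000204904)) = 1.64353e-05.
Running total after k=1: 0.00375632.
Order-2 term: −1/720 · (-2.45760e-07 − (-3.38684e-05)) = -4.66982e-08.
Running total after k=2: 0.00375628.
Order-3 term: 1/30240 · (-1.65151e-08 − (-1.17560e-05)) = 3.88210e-10.
Running total after k=3: 0.00375628.
Order-4 term: −1/1209600 · (-1.90254e-09 − (-6.99530e-06)) = -5.78158e-12.

S_4 ≈ 0.00375628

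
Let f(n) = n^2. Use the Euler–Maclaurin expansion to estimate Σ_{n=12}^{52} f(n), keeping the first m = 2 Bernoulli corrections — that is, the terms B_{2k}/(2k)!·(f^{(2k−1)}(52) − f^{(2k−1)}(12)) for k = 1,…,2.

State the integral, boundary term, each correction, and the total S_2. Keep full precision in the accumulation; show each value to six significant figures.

S_2 ≈ 47724.0

The integral term ∫_12^52 x^2 dx = 46293.3.
½[f(12) + f(52)] = ½[144.000 + 2704.00] = 1424.00.
Integral + boundary = 47717.3.
Order-1 term: 1/12 · (104.000 − 24.0000) = 6.66667.
Running total after k=1: 47724.0.
Order-2 term: −1/720 · (0.00000 − 0.00000) = 0.00000.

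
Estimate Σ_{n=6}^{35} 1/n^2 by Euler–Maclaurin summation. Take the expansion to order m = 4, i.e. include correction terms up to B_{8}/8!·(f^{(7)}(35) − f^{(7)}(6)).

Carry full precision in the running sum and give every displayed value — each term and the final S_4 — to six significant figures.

S_4 ≈ 0.153156

The integral term ∫_6^35 1/x^2 dx = 0.138095.
Endpoint term: (f(6) + f(35))/2 = (0.0277778 + 0.000816327)/2 = 0.0142971.
Integral + boundary = 0.152392.
Correction k=1: B_{2}/2! · (f^{(1)}(35) − f^{(1)}(6)) = 1/12 · (-4.66472e-05 − (-0.00925926)) = 0.000767718.
After k=1: 0.153160.
Correction k=2: B_{4}/4! · (f^{(3)}(35) − f^{(3)}(6)) = −1/720 · (-4.56952e-07 − (-0.00308642)) = -4.28606e-06.
After k=2: 0.153156.
Correction k=3: B_{6}/6! · (f^{(5)}(35) − f^{(5)}(6)) = 1/30240 · (-1.11907e-08 − (-0.00257202)) = 8.50531e-08.
After k=3: 0.153156.
Correction k=4: B_{8}/8! · (f^{(7)}(35) − f^{(7)}(6)) = −1/1209600 · (-5.11574e-10 − (-0.00400091)) = -3.30763e-09.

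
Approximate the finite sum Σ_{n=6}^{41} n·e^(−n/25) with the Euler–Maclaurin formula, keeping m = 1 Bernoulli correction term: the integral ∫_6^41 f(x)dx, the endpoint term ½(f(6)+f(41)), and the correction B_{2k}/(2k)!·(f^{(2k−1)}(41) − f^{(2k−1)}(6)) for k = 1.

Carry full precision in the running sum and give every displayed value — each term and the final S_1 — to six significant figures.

S_1 ≈ 295.846

∫_6^41 x·e^(−x/25) dx evaluates to 289.570.
Endpoint term: (f(6) + f(41))/2 = (4.71977 + 7.95318)/2 = 6.33647.
Integral + boundary = 295.906.
Order-1 term: 1/12 · (-0.124147 − 0.597837) = -0.0601654.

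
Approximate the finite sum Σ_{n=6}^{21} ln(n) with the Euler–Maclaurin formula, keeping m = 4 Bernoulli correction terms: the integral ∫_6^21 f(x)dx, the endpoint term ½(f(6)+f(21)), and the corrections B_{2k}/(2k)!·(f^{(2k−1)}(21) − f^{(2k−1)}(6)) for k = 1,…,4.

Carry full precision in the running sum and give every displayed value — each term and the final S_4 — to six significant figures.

S_4 ≈ 40.5926

The integral term ∫_6^21 ln(x) dx = 38.1844.
½[f(6) + f(21)] = ½[1.79176 + 3.04452] = 2.41814.
Integral + boundary = 40.6026.
k=1: B_{2}/(2)! × [f^{(1)}(21) − f^{(1)}(6)] = 1/12 × (0.0476190 − 0.166667) = -0.00992063.
After k=1: 40.5926.
k=2: B_{4}/(4)! × [f^{(3)}(21) − f^{(3)}(6)] = −1/720 × (0.000215959 − 0.00925926) = 1.25601e-05.
After k=2: 40.5926.
k=3: B_{6}/(6)! × [f^{(5)}(21) − f^{(5)}(6)] = 1/30240 × (5.87645e-06 − 0.00308642) = -1.01870e-07.
After k=3: 40.5926.
k=4: B_{8}/(8)! × [f^{(7)}(21) − f^{(7)}(6)] = −1/1209600 × (3.99758e-07 − 0.00257202) = 2.12601e-09.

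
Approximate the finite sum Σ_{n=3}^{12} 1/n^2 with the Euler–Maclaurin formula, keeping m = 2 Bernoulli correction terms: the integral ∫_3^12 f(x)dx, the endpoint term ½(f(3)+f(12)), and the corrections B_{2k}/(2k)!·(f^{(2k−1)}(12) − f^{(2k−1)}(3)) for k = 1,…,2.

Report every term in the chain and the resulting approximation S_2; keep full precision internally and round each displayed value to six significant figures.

S_2 ≈ 0.314967

∫_3^12 1/x^2 dx evaluates to 0.250000.
½[f(3) + f(12)] = ½[0.111111 + 0.00694444] = 0.0590278.
Integral + boundary = 0.309028.
Order-1 term: 1/12 · (-0.00115741 − (-0.0740741)) = 0.00607639.
Running total after k=1: 0.315104.
Order-2 term: −1/720 · (-9.64506e-05 − (-0.0987654)) = -0.000137040.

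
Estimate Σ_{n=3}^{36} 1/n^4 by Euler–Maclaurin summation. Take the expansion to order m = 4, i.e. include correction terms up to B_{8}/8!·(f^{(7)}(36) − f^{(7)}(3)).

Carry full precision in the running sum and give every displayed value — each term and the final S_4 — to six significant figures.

Integral: ∫_3^36 1/x^4 dx = 0.0123385.
½[f(3) + f(36)] = ½[0.0123457 + 5.95374e-07] = 0.00617314.
So far: 0.0185117.
Correction k=1: B_{2}/2! · (f^{(1)}(36) − f^{(1)}(3)) = 1/12 · (-6.61527e-08 − (-0.0164609)) = 0.00137174.
Partial sum through k=1: 0.0198834.
Correction k=2: B_{4}/4! · (f^{(3)}(36) − f^{(3)}(3)) = −1/720 · (-1.53131e-09 − (-0.0548697)) = -7.62079e-05.
Partial sum through k=2: 0.0198072.
Correction k=3: B_{6}/6! · (f^{(5)}(36) − f^{(5)}(3)) = 1/30240 · (-6.61678e-11 − (-0.341411)) = 1.12901e-05.
Partial sum through k=3: 0.0198185.
Correction k=4: B_{8}/8! · (f^{(7)}(36) − f^{(7)}(3)) = −1/1209600 · (-4.59499e-12 − (-3.41411)) = -2.82251e-06.

S_4 ≈ 0.0198157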